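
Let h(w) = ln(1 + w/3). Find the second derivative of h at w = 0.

-1/9

The coefficient of w^2 in the expansion is -1/18, so h′′(0) = 2! * (-1/18) = -1/9.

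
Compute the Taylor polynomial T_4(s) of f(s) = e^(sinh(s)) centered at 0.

Plug the Maclaurin series of the inner function into that of the outer and collect terms.

5*s^4/24 + s^3/3 + s^2/2 + s + 1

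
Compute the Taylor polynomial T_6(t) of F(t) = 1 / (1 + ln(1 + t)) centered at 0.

Expand as Σ (-1)^k u^k with u equal to the inner function's series.
F(0) = 1
F′(0) = -1
F′′(0) = 3
F′′′(0) = -14
F^(4)(0) = 88
F^(5)(0) = -694
F^(6)(0) = 6578
The Taylor polynomial is Σ F^(k)(0)/k! · t^k.

3289*t^6/360 - 347*t^5/60 + 11*t^4/3 - 7*t^3/3 + 3*t^2/2 - t + 1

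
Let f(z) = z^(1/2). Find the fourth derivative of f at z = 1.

-15/16

From the series, [(z - 1)^4] f = -5/128; multiply by 4! = 24 to get -15/16.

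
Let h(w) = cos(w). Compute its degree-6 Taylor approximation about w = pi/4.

Differentiate repeatedly and evaluate at the center.
h(pi/4) = sqrt(2)/2
h′(pi/4) = -sqrt(2)/2
h′′(pi/4) = -sqrt(2)/2
h′′′(pi/4) = sqrt(2)/2
h^(4)(pi/4) = sqrt(2)/2
h^(5)(pi/4) = -sqrt(2)/2
h^(6)(pi/4) = -sqrt(2)/2

-sqrt(2)*(w - pi/4)^6/1440 - sqrt(2)*(w - pi/4)^5/240 + sqrt(2)*(w - pi/4)^4/48 + sqrt(2)*(w - pi/4)^3/12 - sqrt(2)*(w - pi/4)^2/4 - sqrt(2)*(w - pi/4)/2 + sqrt(2)/2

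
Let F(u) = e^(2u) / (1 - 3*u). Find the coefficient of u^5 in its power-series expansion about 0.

Multiply the numerator's expansion by the denominator's geometric series.
F(0) = 1
F′(0) = 5
F′′(0) = 34
F′′′(0) = 314
F^(4)(0) = 3784
F^(5)(0) = 56792
So c_5 = F^(5)(0)/5! = 7099/15.

7099/15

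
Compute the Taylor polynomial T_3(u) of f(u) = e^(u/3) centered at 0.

u^3/162 + u^2/18 + u/3 + 1

f(0) = 1
f′(0) = 1/3
f′′(0) = 1/9
f′′′(0) = 1/27
Then c_k = f^(k)(0)/k! gives each Taylor coefficient.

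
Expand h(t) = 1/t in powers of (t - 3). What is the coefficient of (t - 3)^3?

-1/81

Apply the Taylor formula c_k = f^(k)(a)/k!.
So c_3 = h′′′(3)/3! = -1/81.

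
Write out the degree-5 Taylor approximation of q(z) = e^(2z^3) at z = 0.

q(0) = 1
q′(0) = 0
q′′(0) = 0
q′′′(0) = 12
q^(4)(0) = 0
q^(5)(0) = 0
The Taylor polynomial is Σ q^(k)(0)/k! · z^k.

2*z^3 + 1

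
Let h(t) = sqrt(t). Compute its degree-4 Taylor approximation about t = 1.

Compute the successive derivatives at the expansion point and divide by k!.
h(1) = 1
h′(1) = 1/2
h′′(1) = -1/4
h′′′(1) = 3/8
h^(4)(1) = -15/16

-5*(t - 1)^4/128 + (t - 1)^3/16 - (t - 1)^2/8 + (t - 1)/2 + 1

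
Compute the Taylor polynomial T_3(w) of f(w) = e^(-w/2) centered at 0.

f(0) = 1
f′(0) = -1/2
f′′(0) = 1/4
f′′′(0) = -1/8

-w^3/48 + w^2/8 - w/2 + 1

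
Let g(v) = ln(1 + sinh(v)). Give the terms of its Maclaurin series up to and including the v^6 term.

-16*v^6/45 + 3*v^5/8 - 5*v^4/12 + v^3/2 - v^2/2 + v

Plug the Maclaurin series of the inner function into that of the outer and collect terms.
[v^0] = 0;  [v^1] = 1;  [v^2] = -1/2;  [v^3] = 1/2;  [v^4] = -5/12;  [v^5] = 3/8;  [v^6] = -16/45.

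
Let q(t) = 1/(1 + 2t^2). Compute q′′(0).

From the series, [t^2] q = -2; multiply by 2! = 2 to get -4.

-4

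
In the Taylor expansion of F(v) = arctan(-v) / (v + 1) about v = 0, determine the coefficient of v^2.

Use 1/(1 - r) = Σ r^k on the denominator, then take the Cauchy product.
F(0) = 0
F′(0) = -1
F′′(0) = 2
The Taylor polynomial is Σ F^(k)(0)/k! · v^k.

1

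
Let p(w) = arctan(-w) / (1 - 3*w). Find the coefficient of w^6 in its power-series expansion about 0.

-1173/5

Expand 1/(denominator) as a geometric series and multiply by the numerator's series.
[w^0] = 0;  [w^1] = -1;  [w^2] = -3;  [w^3] = -26/3;  [w^4] = -26;  [w^5] = -391/5;  [w^6] = -1173/5.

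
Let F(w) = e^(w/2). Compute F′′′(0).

Apply the Taylor formula c_k = f^(k)(a)/k!.
The coefficient of w^3 in the expansion is 1/48, so F′′′(0) = 3! * (1/48) = 1/8.

1/8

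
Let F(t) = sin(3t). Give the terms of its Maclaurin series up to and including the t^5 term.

F(0) = 0
F′(0) = 3
F′′(0) = 0
F′′′(0) = -27
F^(4)(0) = 0
F^(5)(0) = 243
The Taylor polynomial is Σ F^(k)(0)/k! · t^k.

81*t^5/40 - 9*t^3/2 + 3*t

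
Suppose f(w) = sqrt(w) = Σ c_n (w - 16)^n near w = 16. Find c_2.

[(w - 16)^0] = 4;  [(w - 16)^1] = 1/8;  [(w - 16)^2] = -1/512.

-1/512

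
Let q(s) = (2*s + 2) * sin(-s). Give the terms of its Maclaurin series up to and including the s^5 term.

Distribute the polynomial across the series and collect like powers.
q(0) = 0
q′(0) = -2
q′′(0) = -4
q′′′(0) = 2
q^(4)(0) = 8
q^(5)(0) = -2

-s^5/60 + s^4/3 + s^3/3 - 2*s^2 - 2*s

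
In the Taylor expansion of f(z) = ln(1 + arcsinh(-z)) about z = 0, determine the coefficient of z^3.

Let u equal the inner series; expand the outer function in u and truncate.
f(0) = 0
f′(0) = -1
f′′(0) = -1
f′′′(0) = -1
Then c_k = f^(k)(0)/k! gives each Taylor coefficient.

-1/6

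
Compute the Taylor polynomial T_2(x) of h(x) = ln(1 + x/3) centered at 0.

-x^2/18 + x/3

h(0) = 0
h′(0) = 1/3
h′′(0) = -1/9
The Taylor polynomial is Σ h^(k)(0)/k! · x^k.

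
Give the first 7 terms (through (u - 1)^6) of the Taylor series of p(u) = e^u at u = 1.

[(u - 1)^0] = e;  [(u - 1)^1] = e;  [(u - 1)^2] = e/2;  [(u - 1)^3] = e/6;  [(u - 1)^4] = e/24;  [(u - 1)^5] = e/120;  [(u - 1)^6] = e/720.

e*(u - 1)^6/720 + e*(u - 1)^5/120 + e*(u - 1)^4/24 + e*(u - 1)^3/6 + e*(u - 1)^2/2 + e*(u - 1) + e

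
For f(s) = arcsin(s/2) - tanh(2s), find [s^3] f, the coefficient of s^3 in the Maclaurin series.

43/16

Add the two expansions coefficient-wise.
[s^0] = 0;  [s^1] = -3/2;  [s^2] = 0;  [s^3] = 43/16.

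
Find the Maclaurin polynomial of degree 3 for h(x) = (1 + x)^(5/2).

5*x^3/16 + 15*x^2/8 + 5*x/2 + 1

Compute the successive derivatives at the expansion point and divide by k!.
[x^0] = 1;  [x^1] = 5/2;  [x^2] = 15/8;  [x^3] = 5/16.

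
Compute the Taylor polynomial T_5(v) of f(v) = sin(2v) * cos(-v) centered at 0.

61*v^5/60 - 7*v^3/3 + 2*v

Take the Cauchy product of the two expansions.
[v^0] = 0;  [v^1] = 2;  [v^2] = 0;  [v^3] = -7/3;  [v^4] = 0;  [v^5] = 61/60.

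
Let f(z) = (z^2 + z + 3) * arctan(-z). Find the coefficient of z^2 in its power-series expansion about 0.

-1

Distribute the polynomial across the series and collect like powers.
f(0) = 0
f′(0) = -3
f′′(0) = -2
Then c_k = f^(k)(0)/k! gives each Taylor coefficient.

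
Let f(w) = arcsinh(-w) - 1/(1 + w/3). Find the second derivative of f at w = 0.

Expand each term separately and add.
The coefficient of w^2 in the expansion is -1/9, so f′′(0) = 2! * (-1/9) = -2/9.

-2/9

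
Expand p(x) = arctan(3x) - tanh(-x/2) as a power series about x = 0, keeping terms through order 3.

Combine the two series term by term.
p(0) = 0
p′(0) = 7/2
p′′(0) = 0
p′′′(0) = -217/4

-217*x^3/24 + 7*x/2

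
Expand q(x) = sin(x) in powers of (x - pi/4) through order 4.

[(x - pi/4)^0] = sqrt(2)/2;  [(x - pi/4)^1] = sqrt(2)/2;  [(x - pi/4)^2] = -sqrt(2)/4;  [(x - pi/4)^3] = -sqrt(2)/12;  [(x - pi/4)^4] = sqrt(2)/48.

sqrt(2)*(x - pi/4)^4/48 - sqrt(2)*(x - pi/4)^3/12 - sqrt(2)*(x - pi/4)^2/4 + sqrt(2)*(x - pi/4)/2 + sqrt(2)/2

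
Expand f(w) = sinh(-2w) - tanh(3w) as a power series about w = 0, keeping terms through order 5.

-98*w^5/3 + 23*w^3/3 - 5*w

Expand each term separately and add.
f(0) = 0
f′(0) = -5
f′′(0) = 0
f′′′(0) = 46
f^(4)(0) = 0
f^(5)(0) = -3920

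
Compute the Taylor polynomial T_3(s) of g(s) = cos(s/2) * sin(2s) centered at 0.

-19*s^3/12 + 2*s

Multiply the two series term by term and collect like powers.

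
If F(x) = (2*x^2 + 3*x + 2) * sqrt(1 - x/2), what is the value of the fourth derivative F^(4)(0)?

Shift and add copies of the series according to the polynomial's terms.
From the series, [x^4] F = -93/1024; multiply by 4! = 24 to get -279/128.

-279/128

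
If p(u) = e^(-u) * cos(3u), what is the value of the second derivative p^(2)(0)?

Multiply the two series term by term and collect like powers.
From the series, [u^2] p = -4; multiply by 2! = 2 to get -8.

-8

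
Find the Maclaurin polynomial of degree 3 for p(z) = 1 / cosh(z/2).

Write the quotient as an unknown series and match coefficients against numerator = denominator · series.
[z^0] = 1;  [z^1] = 0;  [z^2] = -1/8;  [z^3] = 0.

1 - z^2/8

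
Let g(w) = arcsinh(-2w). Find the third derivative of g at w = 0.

8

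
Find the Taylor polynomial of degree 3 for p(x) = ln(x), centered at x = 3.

Apply the Taylor formula c_k = f^(k)(a)/k!.
p(3) = ln(3)
p′(3) = 1/3
p′′(3) = -1/9
p′′′(3) = 2/27

(x - 3)^3/81 - (x - 3)^2/18 + (x - 3)/3 + ln(3)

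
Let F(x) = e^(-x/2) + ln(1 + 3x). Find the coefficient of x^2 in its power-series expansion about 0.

-35/8

Combine the two series term by term.
F(0) = 1
F′(0) = 5/2
F′′(0) = -35/4
The Taylor polynomial is Σ F^(k)(0)/k! · x^k.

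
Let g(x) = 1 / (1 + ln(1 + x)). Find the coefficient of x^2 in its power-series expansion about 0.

Write 1/(1+u) = 1 - u + u^2 - u^3 + ... and substitute the series for u.
g(0) = 1
g′(0) = -1
g′′(0) = 3
So c_2 = g′′(0)/2! = 3/2.

3/2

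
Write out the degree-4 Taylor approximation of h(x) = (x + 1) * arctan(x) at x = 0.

Multiply each power in the prefactor through the base expansion.
h(0) = 0
h′(0) = 1
h′′(0) = 2
h′′′(0) = -2
h^(4)(0) = -8
Then c_k = h^(k)(0)/k! gives each Taylor coefficient.

-x^4/3 - x^3/3 + x^2 + x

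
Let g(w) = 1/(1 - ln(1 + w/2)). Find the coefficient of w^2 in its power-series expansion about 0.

1/8

Compose series: expand the inner function first, then feed it into the outer expansion.
g(0) = 1
g′(0) = 1/2
g′′(0) = 1/4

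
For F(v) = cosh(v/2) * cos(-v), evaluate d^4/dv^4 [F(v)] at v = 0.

-7/16

Multiply the two series term by term and collect like powers.
The coefficient of v^4 in the expansion is -7/384, so F^(4)(0) = 4! * (-7/384) = -7/16.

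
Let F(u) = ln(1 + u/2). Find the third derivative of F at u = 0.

From the series, [u^3] F = 1/24; multiply by 3! = 6 to get 1/4.

1/4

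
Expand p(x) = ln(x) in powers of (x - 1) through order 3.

(x - 1)^3/3 - (x - 1)^2/2 + (x - 1)

p(1) = 0
p′(1) = 1
p′′(1) = -1
p′′′(1) = 2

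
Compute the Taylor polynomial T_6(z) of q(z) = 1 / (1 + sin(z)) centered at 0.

17*z^6/45 - 61*z^5/120 + 2*z^4/3 - 5*z^3/6 + z^2 - z + 1

Use the geometric series for the reciprocal, then substitute.
q(0) = 1
q′(0) = -1
q′′(0) = 2
q′′′(0) = -5
q^(4)(0) = 16
q^(5)(0) = -61
q^(6)(0) = 272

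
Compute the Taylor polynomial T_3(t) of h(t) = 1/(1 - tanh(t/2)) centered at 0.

t^3/12 + t^2/4 + t/2 + 1

Compose series: expand the inner function first, then feed it into the outer expansion.
[t^0] = 1;  [t^1] = 1/2;  [t^2] = 1/4;  [t^3] = 1/12.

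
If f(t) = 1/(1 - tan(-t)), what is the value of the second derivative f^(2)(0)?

2

Let u equal the inner series; expand the outer function in u and truncate.
From the series, [t^2] f = 1; multiply by 2! = 2 to get 2.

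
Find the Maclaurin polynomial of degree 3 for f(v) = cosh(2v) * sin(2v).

8*v^3/3 + 2*v

Multiply the two series term by term and collect like powers.
f(0) = 0
f′(0) = 2
f′′(0) = 0
f′′′(0) = 16
Dividing each by k! gives the coefficients c_0, ..., c_3.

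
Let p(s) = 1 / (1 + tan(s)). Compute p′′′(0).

-8

Use the geometric series for the reciprocal, then substitute.
From the series, [s^3] p = -4/3; multiply by 3! = 6 to get -8.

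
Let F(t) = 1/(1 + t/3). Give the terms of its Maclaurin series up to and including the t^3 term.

-t^3/27 + t^2/9 - t/3 + 1

Differentiate repeatedly and evaluate at the center.
[t^0] = 1;  [t^1] = -1/3;  [t^2] = 1/9;  [t^3] = -1/27.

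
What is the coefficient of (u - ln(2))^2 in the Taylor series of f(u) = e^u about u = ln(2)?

1

Apply the Taylor formula c_k = f^(k)(a)/k!.
f(ln(2)) = 2
f′(ln(2)) = 2
f′′(ln(2)) = 2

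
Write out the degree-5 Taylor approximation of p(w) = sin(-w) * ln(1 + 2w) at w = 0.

11*w^5/3 - 7*w^4/3 + 2*w^3 - 2*w^2

Expand each factor separately, then convolve coefficients.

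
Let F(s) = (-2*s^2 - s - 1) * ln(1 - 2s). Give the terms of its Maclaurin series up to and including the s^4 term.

Distribute the polynomial across the series and collect like powers.

32*s^4/3 + 26*s^3/3 + 4*s^2 + 2*s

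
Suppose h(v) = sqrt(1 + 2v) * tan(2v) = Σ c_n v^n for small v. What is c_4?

11/3

Take the Cauchy product of the two expansions.
h(0) = 0
h′(0) = 2
h′′(0) = 4
h′′′(0) = 10
h^(4)(0) = 88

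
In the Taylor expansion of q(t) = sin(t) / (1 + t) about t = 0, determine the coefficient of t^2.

Write out both Maclaurin series and multiply, keeping only the needed powers.

-1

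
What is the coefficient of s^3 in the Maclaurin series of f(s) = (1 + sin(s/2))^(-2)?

-11/24

Compose series: expand the inner function first, then feed it into the outer expansion.
So c_3 = f′′′(0)/3! = -11/24.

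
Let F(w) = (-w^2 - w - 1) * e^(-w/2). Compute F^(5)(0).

Distribute the polynomial across the series and collect like powers.
The coefficient of w^5 in the expansion is 71/3840, so F^(5)(0) = 5! * (71/3840) = 71/32.

71/32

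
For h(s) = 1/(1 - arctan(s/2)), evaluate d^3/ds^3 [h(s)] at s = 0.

1/2

Compose series: expand the inner function first, then feed it into the outer expansion.
The coefficient of s^3 in the expansion is 1/12, so h′′′(0) = 3! * (1/12) = 1/2.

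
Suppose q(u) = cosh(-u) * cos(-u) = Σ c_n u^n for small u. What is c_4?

Write out both Maclaurin series and multiply, keeping only the needed powers.
[u^0] = 1;  [u^1] = 0;  [u^2] = 0;  [u^3] = 0;  [u^4] = -1/6.

-1/6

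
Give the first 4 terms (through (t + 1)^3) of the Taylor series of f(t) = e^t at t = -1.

(t + 1)^3*e^(-1)/6 + (t + 1)^2*e^(-1)/2 + (t + 1)*e^(-1) + e^(-1)

Compute the successive derivatives at the expansion point and divide by k!.
f(-1) = e^(-1)
f′(-1) = e^(-1)
f′′(-1) = e^(-1)
f′′′(-1) = e^(-1)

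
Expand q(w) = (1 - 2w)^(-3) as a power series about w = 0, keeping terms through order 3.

80*w^3 + 24*w^2 + 6*w + 1

Use the known series and substitute for the argument.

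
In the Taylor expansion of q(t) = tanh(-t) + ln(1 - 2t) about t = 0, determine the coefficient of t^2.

Expand each term separately and add.
[t^0] = 0;  [t^1] = -3;  [t^2] = -2.

-2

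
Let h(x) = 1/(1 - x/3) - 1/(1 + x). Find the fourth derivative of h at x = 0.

Combine the two series term by term.
From the series, [x^4] h = -80/81; multiply by 4! = 24 to get -640/27.

-640/27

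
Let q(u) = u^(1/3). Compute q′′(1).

-2/9

From the series, [(u - 1)^2] q = -1/9; multiply by 2! = 2 to get -2/9.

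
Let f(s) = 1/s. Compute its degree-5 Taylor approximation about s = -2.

Use the known series and substitute for the argument.

-(s + 2)^5/64 - (s + 2)^4/32 - (s + 2)^3/16 - (s + 2)^2/8 - (s + 2)/4 - 1/2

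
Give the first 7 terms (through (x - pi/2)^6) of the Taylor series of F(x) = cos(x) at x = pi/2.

-(x - pi/2)^5/120 + (x - pi/2)^3/6 - (x - pi/2)

Compute the successive derivatives at the expansion point and divide by k!.
F(pi/2) = 0
F′(pi/2) = -1
F′′(pi/2) = 0
F′′′(pi/2) = 1
F^(4)(pi/2) = 0
F^(5)(pi/2) = -1
F^(6)(pi/2) = 0
The Taylor polynomial is Σ F^(k)(pi/2)/k! · (x - pi/2)^k.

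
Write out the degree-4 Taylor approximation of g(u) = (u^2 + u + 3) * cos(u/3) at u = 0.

Distribute the polynomial across the series and collect like powers.
g(0) = 3
g′(0) = 1
g′′(0) = 5/3
g′′′(0) = -1/3
g^(4)(0) = -35/27

-35*u^4/648 - u^3/18 + 5*u^2/6 + u + 3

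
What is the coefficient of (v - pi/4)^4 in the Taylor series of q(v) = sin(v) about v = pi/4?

sqrt(2)/48

q(pi/4) = sqrt(2)/2
q′(pi/4) = sqrt(2)/2
q′′(pi/4) = -sqrt(2)/2
q′′′(pi/4) = -sqrt(2)/2
q^(4)(pi/4) = sqrt(2)/2
Then c_k = q^(k)(pi/4)/k! gives each Taylor coefficient.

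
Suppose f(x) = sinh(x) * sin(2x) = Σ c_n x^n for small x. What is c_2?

2

Write out both Maclaurin series and multiply, keeping only the needed powers.
So c_2 = f′′(0)/2! = 2.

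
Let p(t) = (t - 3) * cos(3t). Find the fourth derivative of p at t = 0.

Shift and add copies of the series according to the polynomial's terms.
From the series, [t^4] p = -81/8; multiply by 4! = 24 to get -243.

-243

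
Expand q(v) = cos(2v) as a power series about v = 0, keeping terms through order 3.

Use the known series and substitute for the argument.

1 - 2*v^2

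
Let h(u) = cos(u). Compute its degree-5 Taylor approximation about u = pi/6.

h(pi/6) = sqrt(3)/2
h′(pi/6) = -1/2
h′′(pi/6) = -sqrt(3)/2
h′′′(pi/6) = 1/2
h^(4)(pi/6) = sqrt(3)/2
h^(5)(pi/6) = -1/2

-(u - pi/6)^5/240 + sqrt(3)*(u - pi/6)^4/48 + (u - pi/6)^3/12 - sqrt(3)*(u - pi/6)^2/4 - (u - pi/6)/2 + sqrt(3)/2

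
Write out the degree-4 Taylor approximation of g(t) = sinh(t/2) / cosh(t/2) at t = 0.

-t^3/24 + t/2

Divide the numerator series by the denominator series (power-series long division).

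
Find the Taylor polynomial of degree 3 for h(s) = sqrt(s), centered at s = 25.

Use the known series and substitute for the argument.
[(s - 25)^0] = 5;  [(s - 25)^1] = 1/10;  [(s - 25)^2] = -1/1000;  [(s - 25)^3] = 1/50000.

(s - 25)^3/50000 - (s - 25)^2/1000 + (s - 25)/10 + 5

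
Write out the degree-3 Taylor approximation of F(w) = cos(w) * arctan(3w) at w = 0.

-21*w^3/2 + 3*w

Take the Cauchy product of the two expansions.
F(0) = 0
F′(0) = 3
F′′(0) = 0
F′′′(0) = -63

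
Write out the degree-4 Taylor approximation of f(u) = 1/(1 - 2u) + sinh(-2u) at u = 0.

Add the two expansions coefficient-wise.
f(0) = 1
f′(0) = 0
f′′(0) = 8
f′′′(0) = 40
f^(4)(0) = 384
Then c_k = f^(k)(0)/k! gives each Taylor coefficient.

16*u^4 + 20*u^3/3 + 4*u^2 + 1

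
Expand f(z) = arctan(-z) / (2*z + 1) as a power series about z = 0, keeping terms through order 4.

Expand 1/(denominator) as a geometric series and multiply by the numerator's series.

22*z^4/3 - 11*z^3/3 + 2*z^2 - z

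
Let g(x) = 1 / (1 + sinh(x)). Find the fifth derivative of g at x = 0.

Expand as Σ (-1)^k u^k with u equal to the inner function's series.
The coefficient of x^5 in the expansion is -181/120, so g^(5)(0) = 5! * (-181/120) = -181.

-181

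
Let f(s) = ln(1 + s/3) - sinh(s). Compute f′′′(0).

-25/27

Combine the two series term by term.
The coefficient of s^3 in the expansion is -25/162, so f′′′(0) = 3! * (-25/162) = -25/27.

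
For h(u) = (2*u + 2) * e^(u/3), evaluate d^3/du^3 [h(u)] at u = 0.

20/27

Distribute the polynomial across the series and collect like powers.
From the series, [u^3] h = 10/81; multiply by 3! = 6 to get 20/27.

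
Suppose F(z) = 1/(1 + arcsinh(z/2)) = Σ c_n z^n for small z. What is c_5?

-23/1280

Substitute the inner expansion into the outer series and collect powers.
F(0) = 1
F′(0) = -1/2
F′′(0) = 1/2
F′′′(0) = -5/8
F^(4)(0) = 1
F^(5)(0) = -69/32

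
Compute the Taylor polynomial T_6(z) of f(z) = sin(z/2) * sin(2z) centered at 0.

931*z^6/5760 - 17*z^4/24 + z^2

Multiply the two series term by term and collect like powers.
[z^0] = 0;  [z^1] = 0;  [z^2] = 1;  [z^3] = 0;  [z^4] = -17/24;  [z^5] = 0;  [z^6] = 931/5760.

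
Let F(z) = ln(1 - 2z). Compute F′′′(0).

Use the known series and substitute for the argument.
From the series, [z^3] F = -8/3; multiply by 3! = 6 to get -16.

-16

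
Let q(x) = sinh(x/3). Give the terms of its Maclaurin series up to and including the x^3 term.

x^3/162 + x/3

q(0) = 0
q′(0) = 1/3
q′′(0) = 0
q′′′(0) = 1/27
Dividing each by k! gives the coefficients c_0, ..., c_3.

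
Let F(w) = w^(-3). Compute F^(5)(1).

-2520

Apply the Taylor formula c_k = f^(k)(a)/k!.
The coefficient of (w - 1)^5 in the expansion is -21, so F^(5)(1) = 5! * (-21) = -2520.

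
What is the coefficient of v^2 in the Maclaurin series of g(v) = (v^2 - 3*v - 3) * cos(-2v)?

Shift and add copies of the series according to the polynomial's terms.
[v^0] = -3;  [v^1] = -3;  [v^2] = 7.
So c_2 = g′′(0)/2! = 7.

7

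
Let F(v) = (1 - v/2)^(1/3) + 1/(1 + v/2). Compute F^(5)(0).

Add the two expansions coefficient-wise.
The coefficient of v^5 in the expansion is -751/23328, so F^(5)(0) = 5! * (-751/23328) = -3755/972.

-3755/972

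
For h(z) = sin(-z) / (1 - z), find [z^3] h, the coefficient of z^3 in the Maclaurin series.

Write out both Maclaurin series and multiply, keeping only the needed powers.
So c_3 = h′′′(0)/3! = -5/6.

-5/6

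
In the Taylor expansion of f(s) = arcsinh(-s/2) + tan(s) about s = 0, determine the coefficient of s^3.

Combine the two series term by term.
f(0) = 0
f′(0) = 1/2
f′′(0) = 0
f′′′(0) = 17/8
So c_3 = f′′′(0)/3! = 17/48.

17/48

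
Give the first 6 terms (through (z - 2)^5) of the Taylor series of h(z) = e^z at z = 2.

(z - 2)^5*e^(2)/120 + (z - 2)^4*e^(2)/24 + (z - 2)^3*e^(2)/6 + (z - 2)^2*e^(2)/2 + (z - 2)*e^(2) + e^(2)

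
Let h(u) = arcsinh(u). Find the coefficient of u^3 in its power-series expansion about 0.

-1/6

h(0) = 0
h′(0) = 1
h′′(0) = 0
h′′′(0) = -1
So c_3 = h′′′(0)/3! = -1/6.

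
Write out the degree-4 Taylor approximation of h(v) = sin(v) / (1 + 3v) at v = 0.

-53*v^4/2 + 53*v^3/6 - 3*v^2 + v

Multiply the two series term by term and collect like powers.
[v^0] = 0;  [v^1] = 1;  [v^2] = -3;  [v^3] = 53/6;  [v^4] = -53/2.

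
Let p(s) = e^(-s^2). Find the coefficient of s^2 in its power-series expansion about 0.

Compute the successive derivatives at the expansion point and divide by k!.
p(0) = 1
p′(0) = 0
p′′(0) = -2

-1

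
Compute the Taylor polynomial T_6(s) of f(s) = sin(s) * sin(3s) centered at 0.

14*s^6/5 - 5*s^4 + 3*s^2

Expand each factor separately, then convolve coefficients.
f(0) = 0
f′(0) = 0
f′′(0) = 6
f′′′(0) = 0
f^(4)(0) = -120
f^(5)(0) = 0
f^(6)(0) = 2016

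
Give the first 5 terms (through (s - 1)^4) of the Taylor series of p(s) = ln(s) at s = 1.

p(1) = 0
p′(1) = 1
p′′(1) = -1
p′′′(1) = 2
p^(4)(1) = -6

-(s - 1)^4/4 + (s - 1)^3/3 - (s - 1)^2/2 + (s - 1)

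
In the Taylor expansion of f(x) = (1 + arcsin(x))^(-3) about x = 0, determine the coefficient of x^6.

Substitute the inner expansion into the outer series and collect powers.
f(0) = 1
f′(0) = -3
f′′(0) = 12
f′′′(0) = -63
f^(4)(0) = 408
f^(5)(0) = -3147
f^(6)(0) = 28128
So c_6 = f^(6)(0)/6! = 586/15.

586/15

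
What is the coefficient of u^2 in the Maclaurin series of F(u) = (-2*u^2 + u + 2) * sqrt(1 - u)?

Distribute the polynomial across the series and collect like powers.
F(0) = 2
F′(0) = 0
F′′(0) = -11/2
So c_2 = F′′(0)/2! = -11/4.

-11/4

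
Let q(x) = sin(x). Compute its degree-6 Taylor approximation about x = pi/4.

-sqrt(2)*(x - pi/4)^6/1440 + sqrt(2)*(x - pi/4)^5/240 + sqrt(2)*(x - pi/4)^4/48 - sqrt(2)*(x - pi/4)^3/12 - sqrt(2)*(x - pi/4)^2/4 + sqrt(2)*(x - pi/4)/2 + sqrt(2)/2

q(pi/4) = sqrt(2)/2
q′(pi/4) = sqrt(2)/2
q′′(pi/4) = -sqrt(2)/2
q′′′(pi/4) = -sqrt(2)/2
q^(4)(pi/4) = sqrt(2)/2
q^(5)(pi/4) = sqrt(2)/2
q^(6)(pi/4) = -sqrt(2)/2
Dividing each by k! gives the coefficients c_0, ..., c_6.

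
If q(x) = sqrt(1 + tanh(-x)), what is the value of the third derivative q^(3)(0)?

5/8

Compose series: expand the inner function first, then feed it into the outer expansion.
From the series, [x^3] q = 5/48; multiply by 3! = 6 to get 5/8.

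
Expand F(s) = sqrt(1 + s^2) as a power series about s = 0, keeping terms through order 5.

-s^4/8 + s^2/2 + 1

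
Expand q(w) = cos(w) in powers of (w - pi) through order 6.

(w - pi)^6/720 - (w - pi)^4/24 + (w - pi)^2/2 - 1

Use the known series and substitute for the argument.
q(pi) = -1
q′(pi) = 0
q′′(pi) = 1
q′′′(pi) = 0
q^(4)(pi) = -1
q^(5)(pi) = 0
q^(6)(pi) = 1
Dividing each by k! gives the coefficients c_0, ..., c_6.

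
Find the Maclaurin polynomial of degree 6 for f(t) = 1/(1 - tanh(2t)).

128*t^6/45 + 64*t^5/15 + 16*t^4/3 + 16*t^3/3 + 4*t^2 + 2*t + 1

Plug the Maclaurin series of the inner function into that of the outer and collect terms.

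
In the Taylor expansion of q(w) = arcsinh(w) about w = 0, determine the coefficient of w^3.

-1/6

Apply the Taylor formula c_k = f^(k)(a)/k!.
q(0) = 0
q′(0) = 1
q′′(0) = 0
q′′′(0) = -1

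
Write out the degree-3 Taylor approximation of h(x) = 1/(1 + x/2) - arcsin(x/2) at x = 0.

-7*x^3/48 + x^2/4 - x + 1

Add the two expansions coefficient-wise.
h(0) = 1
h′(0) = -1
h′′(0) = 1/2
h′′′(0) = -7/8
Dividing each by k! gives the coefficients c_0, ..., c_3.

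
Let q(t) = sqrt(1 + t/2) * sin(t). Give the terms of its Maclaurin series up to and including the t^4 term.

-13*t^4/384 - 19*t^3/96 + t^2/4 + t

Take the Cauchy product of the two expansions.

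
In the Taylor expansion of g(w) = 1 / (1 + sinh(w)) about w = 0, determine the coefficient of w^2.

Write 1/(1+u) = 1 - u + u^2 - u^3 + ... and substitute the series for u.
g(0) = 1
g′(0) = -1
g′′(0) = 2
So c_2 = g′′(0)/2! = 1.

1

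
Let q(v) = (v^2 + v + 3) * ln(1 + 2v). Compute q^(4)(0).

-272

Multiply each power in the prefactor through the base expansion.
From the series, [v^4] q = -34/3; multiply by 4! = 24 to get -272.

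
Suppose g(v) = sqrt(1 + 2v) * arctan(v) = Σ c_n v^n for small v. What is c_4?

Multiply the two series term by term and collect like powers.
g(0) = 0
g′(0) = 1
g′′(0) = 2
g′′′(0) = -5
g^(4)(0) = 4

1/6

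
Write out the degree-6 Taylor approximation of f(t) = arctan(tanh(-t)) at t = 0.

Let u equal the inner series; expand the outer function in u and truncate.
f(0) = 0
f′(0) = -1
f′′(0) = 0
f′′′(0) = 4
f^(4)(0) = 0
f^(5)(0) = -80
f^(6)(0) = 0

-2*t^5/3 + 2*t^3/3 - t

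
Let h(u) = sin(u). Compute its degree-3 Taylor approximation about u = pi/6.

-sqrt(3)*(u - pi/6)^3/12 - (u - pi/6)^2/4 + sqrt(3)*(u - pi/6)/2 + 1/2

Compute the successive derivatives at the expansion point and divide by k!.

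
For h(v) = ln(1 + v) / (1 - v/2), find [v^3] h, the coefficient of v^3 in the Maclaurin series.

1/3

Write out both Maclaurin series and multiply, keeping only the needed powers.
h(0) = 0
h′(0) = 1
h′′(0) = 0
h′′′(0) = 2
Then c_k = h^(k)(0)/k! gives each Taylor coefficient.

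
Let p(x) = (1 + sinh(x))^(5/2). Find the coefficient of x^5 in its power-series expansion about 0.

145/768

Plug the Maclaurin series of the inner function into that of the outer and collect terms.
[x^0] = 1;  [x^1] = 5/2;  [x^2] = 15/8;  [x^3] = 35/48;  [x^4] = 75/128;  [x^5] = 145/768.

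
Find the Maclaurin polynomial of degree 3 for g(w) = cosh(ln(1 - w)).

Plug the Maclaurin series of the inner function into that of the outer and collect terms.

w^3/2 + w^2/2 + 1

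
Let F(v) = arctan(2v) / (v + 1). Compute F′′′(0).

Use 1/(1 - r) = Σ r^k on the denominator, then take the Cauchy product.
From the series, [v^3] F = -2/3; multiply by 3! = 6 to get -4.

-4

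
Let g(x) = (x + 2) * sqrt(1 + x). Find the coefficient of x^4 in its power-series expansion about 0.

Distribute the polynomial across the series and collect like powers.
[x^0] = 2;  [x^1] = 2;  [x^2] = 1/4;  [x^3] = 0;  [x^4] = -1/64.

-1/64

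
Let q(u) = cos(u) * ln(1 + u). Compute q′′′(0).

-1

Expand each factor separately, then convolve coefficients.
From the series, [u^3] q = -1/6; multiply by 3! = 6 to get -1.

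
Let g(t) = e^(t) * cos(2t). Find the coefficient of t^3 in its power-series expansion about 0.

-11/6

Expand each factor separately, then convolve coefficients.
g(0) = 1
g′(0) = 1
g′′(0) = -3
g′′′(0) = -11
So c_3 = g′′′(0)/3! = -11/6.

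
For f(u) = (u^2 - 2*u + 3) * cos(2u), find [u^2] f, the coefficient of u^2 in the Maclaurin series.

-5

Distribute the polynomial across the series and collect like powers.
f(0) = 3
f′(0) = -2
f′′(0) = -10
Then c_k = f^(k)(0)/k! gives each Taylor coefficient.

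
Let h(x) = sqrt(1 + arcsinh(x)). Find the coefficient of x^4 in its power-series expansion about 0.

Let u equal the inner series; expand the outer function in u and truncate.
h(0) = 1
h′(0) = 1/2
h′′(0) = -1/4
h′′′(0) = -1/8
h^(4)(0) = 1/16
Then c_k = h^(k)(0)/k! gives each Taylor coefficient.

1/384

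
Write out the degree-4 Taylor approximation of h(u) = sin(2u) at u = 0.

h(0) = 0
h′(0) = 2
h′′(0) = 0
h′′′(0) = -8
h^(4)(0) = 0
Then c_k = h^(k)(0)/k! gives each Taylor coefficient.

-4*u^3/3 + 2*u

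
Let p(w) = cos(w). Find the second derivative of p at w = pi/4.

-sqrt(2)/2

The coefficient of (w - pi/4)^2 in the expansion is -sqrt(2)/4, so p′′(pi/4) = 2! * (-sqrt(2)/4) = -sqrt(2)/2.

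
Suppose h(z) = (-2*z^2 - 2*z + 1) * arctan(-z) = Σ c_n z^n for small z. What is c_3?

Shift and add copies of the series according to the polynomial's terms.
h(0) = 0
h′(0) = -1
h′′(0) = 4
h′′′(0) = 14
So c_3 = h′′′(0)/3! = 7/3.

7/3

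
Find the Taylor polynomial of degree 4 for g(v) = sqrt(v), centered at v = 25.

g(25) = 5
g′(25) = 1/10
g′′(25) = -1/500
g′′′(25) = 3/25000
g^(4)(25) = -3/250000

-(v - 25)^4/2000000 + (v - 25)^3/50000 - (v - 25)^2/1000 + (v - 25)/10 + 5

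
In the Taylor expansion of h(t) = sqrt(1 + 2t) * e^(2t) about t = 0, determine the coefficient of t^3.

Expand each factor separately, then convolve coefficients.
[t^0] = 1;  [t^1] = 3;  [t^2] = 7/2;  [t^3] = 17/6.

17/6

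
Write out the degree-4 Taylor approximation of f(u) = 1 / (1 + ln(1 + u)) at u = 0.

11*u^4/3 - 7*u^3/3 + 3*u^2/2 - u + 1

Write 1/(1+u) = 1 - u + u^2 - u^3 + ... and substitute the series for u.
[u^0] = 1;  [u^1] = -1;  [u^2] = 3/2;  [u^3] = -7/3;  [u^4] = 11/3.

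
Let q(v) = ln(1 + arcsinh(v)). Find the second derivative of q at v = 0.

-1

Plug the Maclaurin series of the inner function into that of the outer and collect terms.
From the series, [v^2] q = -1/2; multiply by 2! = 2 to get -1.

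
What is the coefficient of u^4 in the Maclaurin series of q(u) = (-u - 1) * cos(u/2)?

-1/384

Distribute the polynomial across the series and collect like powers.
q(0) = -1
q′(0) = -1
q′′(0) = 1/4
q′′′(0) = 3/4
q^(4)(0) = -1/16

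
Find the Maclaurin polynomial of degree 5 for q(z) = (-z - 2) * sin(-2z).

Distribute the polynomial across the series and collect like powers.
[z^0] = 0;  [z^1] = 4;  [z^2] = 2;  [z^3] = -8/3;  [z^4] = -4/3;  [z^5] = 8/15.

8*z^5/15 - 4*z^4/3 - 8*z^3/3 + 2*z^2 + 4*z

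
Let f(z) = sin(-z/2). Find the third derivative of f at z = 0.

1/8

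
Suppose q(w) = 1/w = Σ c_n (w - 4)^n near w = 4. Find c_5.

-1/4096

q(4) = 1/4
q′(4) = -1/16
q′′(4) = 1/32
q′′′(4) = -3/128
q^(4)(4) = 3/128
q^(5)(4) = -15/512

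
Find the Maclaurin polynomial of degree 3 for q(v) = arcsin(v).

v^3/6 + v

q(0) = 0
q′(0) = 1
q′′(0) = 0
q′′′(0) = 1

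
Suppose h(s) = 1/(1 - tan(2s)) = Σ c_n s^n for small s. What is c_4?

80/3

Substitute the inner expansion into the outer series and collect powers.
h(0) = 1
h′(0) = 2
h′′(0) = 8
h′′′(0) = 64
h^(4)(0) = 640
So c_4 = h^(4)(0)/4! = 80/3.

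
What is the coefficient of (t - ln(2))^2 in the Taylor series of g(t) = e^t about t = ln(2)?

1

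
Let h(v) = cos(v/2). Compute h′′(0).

-1/4

From the series, [v^2] h = -1/8; multiply by 2! = 2 to get -1/4.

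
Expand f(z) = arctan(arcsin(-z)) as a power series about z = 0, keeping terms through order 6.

-13*z^5/120 + z^3/6 - z

Compose series: expand the inner function first, then feed it into the outer expansion.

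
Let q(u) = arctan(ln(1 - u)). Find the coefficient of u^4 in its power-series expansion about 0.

1/4

Plug the Maclaurin series of the inner function into that of the outer and collect terms.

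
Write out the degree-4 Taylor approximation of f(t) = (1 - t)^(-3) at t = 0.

Use the known series and substitute for the argument.
[t^0] = 1;  [t^1] = 3;  [t^2] = 6;  [t^3] = 10;  [t^4] = 15.

15*t^4 + 10*t^3 + 6*t^2 + 3*t + 1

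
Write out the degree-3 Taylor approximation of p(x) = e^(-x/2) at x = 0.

-x^3/48 + x^2/8 - x/2 + 1

p(0) = 1
p′(0) = -1/2
p′′(0) = 1/4
p′′′(0) = -1/8
Then c_k = p^(k)(0)/k! gives each Taylor coefficient.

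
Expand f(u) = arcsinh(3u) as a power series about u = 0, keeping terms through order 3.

f(0) = 0
f′(0) = 3
f′′(0) = 0
f′′′(0) = -27

-9*u^3/2 + 3*u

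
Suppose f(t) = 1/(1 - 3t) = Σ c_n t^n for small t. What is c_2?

9

[t^0] = 1;  [t^1] = 3;  [t^2] = 9.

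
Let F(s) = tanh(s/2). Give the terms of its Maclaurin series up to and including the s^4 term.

Compute the successive derivatives at the expansion point and divide by k!.

-s^3/24 + s/2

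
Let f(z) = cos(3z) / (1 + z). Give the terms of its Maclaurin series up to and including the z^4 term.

-z^4/8 + 7*z^3/2 - 7*z^2/2 - z + 1

Write out both Maclaurin series and multiply, keeping only the needed powers.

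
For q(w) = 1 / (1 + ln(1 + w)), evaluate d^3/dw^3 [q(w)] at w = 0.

-14

Write 1/(1+u) = 1 - u + u^2 - u^3 + ... and substitute the series for u.
The coefficient of w^3 in the expansion is -7/3, so q′′′(0) = 3! * (-7/3) = -14.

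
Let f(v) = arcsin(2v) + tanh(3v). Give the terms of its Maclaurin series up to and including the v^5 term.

Add the two expansions coefficient-wise.
f(0) = 0
f′(0) = 5
f′′(0) = 0
f′′′(0) = -46
f^(4)(0) = 0
f^(5)(0) = 4176

174*v^5/5 - 23*v^3/3 + 5*v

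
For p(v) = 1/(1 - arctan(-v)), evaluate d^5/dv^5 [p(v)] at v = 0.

Let u equal the inner series; expand the outer function in u and truncate.
The coefficient of v^5 in the expansion is -1/5, so p^(5)(0) = 5! * (-1/5) = -24.

-24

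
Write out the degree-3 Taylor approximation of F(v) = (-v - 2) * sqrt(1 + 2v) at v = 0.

Multiply each power in the prefactor through the base expansion.
F(0) = -2
F′(0) = -3
F′′(0) = 0
F′′′(0) = -3
The Taylor polynomial is Σ F^(k)(0)/k! · v^k.

-v^3/2 - 3*v - 2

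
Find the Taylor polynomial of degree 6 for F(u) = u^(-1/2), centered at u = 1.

231*(u - 1)^6/1024 - 63*(u - 1)^5/256 + 35*(u - 1)^4/128 - 5*(u - 1)^3/16 + 3*(u - 1)^2/8 - (u - 1)/2 + 1

Differentiate repeatedly and evaluate at the center.
F(1) = 1
F′(1) = -1/2
F′′(1) = 3/4
F′′′(1) = -15/8
F^(4)(1) = 105/16
F^(5)(1) = -945/32
F^(6)(1) = 10395/64
Then c_k = F^(k)(1)/k! gives each Taylor coefficient.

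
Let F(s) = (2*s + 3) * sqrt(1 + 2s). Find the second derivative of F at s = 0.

Distribute the polynomial across the series and collect like powers.
From the series, [s^2] F = 1/2; multiply by 2! = 2 to get 1.

1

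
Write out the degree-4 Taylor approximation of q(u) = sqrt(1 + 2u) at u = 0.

Differentiate repeatedly and evaluate at the center.
[u^0] = 1;  [u^1] = 1;  [u^2] = -1/2;  [u^3] = 1/2;  [u^4] = -5/8.

-5*u^4/8 + u^3/2 - u^2/2 + u + 1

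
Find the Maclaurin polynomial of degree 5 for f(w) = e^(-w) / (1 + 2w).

Take the Cauchy product of the two expansions.
f(0) = 1
f′(0) = -3
f′′(0) = 13
f′′′(0) = -79
f^(4)(0) = 633
f^(5)(0) = -6331

-6331*w^5/120 + 211*w^4/8 - 79*w^3/6 + 13*w^2/2 - 3*w + 1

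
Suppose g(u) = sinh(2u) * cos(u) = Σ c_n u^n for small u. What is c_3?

1/3

Multiply the two series term by term and collect like powers.
g(0) = 0
g′(0) = 2
g′′(0) = 0
g′′′(0) = 2
Dividing each by k! gives the coefficients c_0, ..., c_3.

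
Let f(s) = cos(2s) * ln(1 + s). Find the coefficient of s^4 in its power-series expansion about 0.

Take the Cauchy product of the two expansions.
f(0) = 0
f′(0) = 1
f′′(0) = -1
f′′′(0) = -10
f^(4)(0) = 18
Then c_k = f^(k)(0)/k! gives each Taylor coefficient.

3/4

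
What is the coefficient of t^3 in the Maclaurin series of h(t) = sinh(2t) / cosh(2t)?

Write the quotient as an unknown series and match coefficients against numerator = denominator · series.
h(0) = 0
h′(0) = 2
h′′(0) = 0
h′′′(0) = -16
So c_3 = h′′′(0)/3! = -8/3.

-8/3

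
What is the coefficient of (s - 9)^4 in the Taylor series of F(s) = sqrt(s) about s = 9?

F(9) = 3
F′(9) = 1/6
F′′(9) = -1/108
F′′′(9) = 1/648
F^(4)(9) = -5/11664
So c_4 = F^(4)(9)/4! = -5/279936.

-5/279936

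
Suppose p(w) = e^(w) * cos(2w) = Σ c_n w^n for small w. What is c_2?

-3/2

Multiply the two series term by term and collect like powers.
[w^0] = 1;  [w^1] = 1;  [w^2] = -3/2.
So c_2 = p′′(0)/2! = -3/2.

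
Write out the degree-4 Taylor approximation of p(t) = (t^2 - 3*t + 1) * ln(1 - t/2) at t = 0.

Shift and add copies of the series according to the polynomial's terms.

-t^4/64 - t^3/6 + 11*t^2/8 - t/2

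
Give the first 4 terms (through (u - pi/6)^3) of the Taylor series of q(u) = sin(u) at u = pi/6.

-sqrt(3)*(u - pi/6)^3/12 - (u - pi/6)^2/4 + sqrt(3)*(u - pi/6)/2 + 1/2

[(u - pi/6)^0] = 1/2;  [(u - pi/6)^1] = sqrt(3)/2;  [(u - pi/6)^2] = -1/4;  [(u - pi/6)^3] = -sqrt(3)/12.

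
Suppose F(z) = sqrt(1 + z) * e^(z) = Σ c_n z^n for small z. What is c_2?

Expand each factor separately, then convolve coefficients.
[z^0] = 1;  [z^1] = 3/2;  [z^2] = 7/8.

7/8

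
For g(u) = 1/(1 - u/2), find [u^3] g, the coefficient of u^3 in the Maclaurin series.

1/8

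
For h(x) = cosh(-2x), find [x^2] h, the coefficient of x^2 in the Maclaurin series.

2

Use the known series and substitute for the argument.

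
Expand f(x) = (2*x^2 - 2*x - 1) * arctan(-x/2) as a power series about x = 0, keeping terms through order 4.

-x^4/12 - 25*x^3/24 + x^2 + x/2

Shift and add copies of the series according to the polynomial's terms.
f(0) = 0
f′(0) = 1/2
f′′(0) = 2
f′′′(0) = -25/4
f^(4)(0) = -2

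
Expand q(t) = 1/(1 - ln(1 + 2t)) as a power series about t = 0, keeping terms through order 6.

Substitute the inner expansion into the outer series and collect powers.
q(0) = 1
q′(0) = 2
q′′(0) = 4
q′′′(0) = 16
q^(4)(0) = 64
q^(5)(0) = 448
q^(6)(0) = 2432
Then c_k = q^(k)(0)/k! gives each Taylor coefficient.

152*t^6/45 + 56*t^5/15 + 8*t^4/3 + 8*t^3/3 + 2*t^2 + 2*t + 1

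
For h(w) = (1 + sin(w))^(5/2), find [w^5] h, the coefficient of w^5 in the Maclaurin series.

-95/768

Plug the Maclaurin series of the inner function into that of the outer and collect terms.
h(0) = 1
h′(0) = 5/2
h′′(0) = 15/4
h′′′(0) = -5/8
h^(4)(0) = -255/16
h^(5)(0) = -475/32
Dividing each by k! gives the coefficients c_0, ..., c_5.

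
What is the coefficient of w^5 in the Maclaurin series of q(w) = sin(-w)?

-1/120

Compute the successive derivatives at the expansion point and divide by k!.
[w^0] = 0;  [w^1] = -1;  [w^2] = 0;  [w^3] = 1/6;  [w^4] = 0;  [w^5] = -1/120.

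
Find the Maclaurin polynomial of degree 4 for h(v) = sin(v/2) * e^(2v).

5*v^4/8 + 47*v^3/48 + v^2 + v/2

Expand each factor separately, then convolve coefficients.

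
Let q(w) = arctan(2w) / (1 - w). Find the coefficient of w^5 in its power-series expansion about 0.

Multiply the two series term by term and collect like powers.
q(0) = 0
q′(0) = 2
q′′(0) = 4
q′′′(0) = -4
q^(4)(0) = -16
q^(5)(0) = 688
So c_5 = q^(5)(0)/5! = 86/15.

86/15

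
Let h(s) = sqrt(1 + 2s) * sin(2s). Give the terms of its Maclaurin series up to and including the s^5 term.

Take the Cauchy product of the two expansions.

-19*s^5/60 - s^4/3 - 7*s^3/3 + 2*s^2 + 2*s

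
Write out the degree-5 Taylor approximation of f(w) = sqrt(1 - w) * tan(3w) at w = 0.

Expand each factor separately, then convolve coefficients.
f(0) = 0
f′(0) = 3
f′′(0) = -3
f′′′(0) = 207/4
f^(4)(0) = -225/2
f^(5)(0) = 59823/16
The Taylor polynomial is Σ f^(k)(0)/k! · w^k.

19941*w^5/640 - 75*w^4/16 + 69*w^3/8 - 3*w^2/2 + 3*w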